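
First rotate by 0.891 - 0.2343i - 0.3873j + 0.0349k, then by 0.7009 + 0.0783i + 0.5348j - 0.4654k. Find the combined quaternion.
0.8662 - 0.256i + 0.3114j - 0.2952k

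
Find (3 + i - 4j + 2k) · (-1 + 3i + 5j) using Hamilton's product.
14 - 2i + 25j + 15k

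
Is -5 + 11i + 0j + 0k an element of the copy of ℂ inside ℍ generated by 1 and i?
Yes. The quaternion -5 + 11i has j- and k-coefficients y = z = 0, so it lies in the complex subalgebra spanned by 1 and i.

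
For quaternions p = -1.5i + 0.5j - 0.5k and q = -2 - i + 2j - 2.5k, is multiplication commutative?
No: pq = -3.75 + 2.75i - 4.25j - 1.5k ≠ -3.75 + 3.25i + 2.25j + 3.5k = qp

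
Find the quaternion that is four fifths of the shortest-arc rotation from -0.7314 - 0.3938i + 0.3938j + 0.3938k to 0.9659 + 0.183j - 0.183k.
-0.9648 - 0.0871i - 0.065j + 0.2393k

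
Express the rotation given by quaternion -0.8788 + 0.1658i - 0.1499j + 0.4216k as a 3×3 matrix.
[[0.5996, 0.6913, 0.4033], [-0.7907, 0.5895, 0.165], [-0.1237, -0.4178, 0.9001]]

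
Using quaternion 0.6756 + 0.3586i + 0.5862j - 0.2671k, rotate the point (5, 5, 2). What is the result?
(5.958, 1.703, -3.95)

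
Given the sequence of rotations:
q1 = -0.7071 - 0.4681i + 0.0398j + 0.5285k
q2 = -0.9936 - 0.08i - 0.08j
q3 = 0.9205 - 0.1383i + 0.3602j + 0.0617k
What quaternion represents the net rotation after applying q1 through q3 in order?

q2 · q1 = 0.6683 + 0.4794i + 0.0593j - 0.5657k
q3 · q2 · q1 = 0.695 + 0.1414i + 0.2466j - 0.6604k
0.695 + 0.1414i + 0.2466j - 0.6604k


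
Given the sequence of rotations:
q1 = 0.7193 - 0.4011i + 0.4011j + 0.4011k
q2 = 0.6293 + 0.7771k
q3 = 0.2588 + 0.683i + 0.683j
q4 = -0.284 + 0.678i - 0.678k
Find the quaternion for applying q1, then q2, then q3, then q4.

q2 · q1 = 0.141 - 0.5641i - 0.0593j + 0.8114k
q3 · q2 · q1 = 0.4623 + 0.5045i - 0.4732j + 0.5548k
q4 · q3 · q2 · q1 = -0.0972 - 0.1507i - 0.5838j - 0.7918k
-0.0972 - 0.1507i - 0.5838j - 0.7918k


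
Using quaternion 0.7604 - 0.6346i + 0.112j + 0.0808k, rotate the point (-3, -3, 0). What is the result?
(-2.09, -0.487, 3.66)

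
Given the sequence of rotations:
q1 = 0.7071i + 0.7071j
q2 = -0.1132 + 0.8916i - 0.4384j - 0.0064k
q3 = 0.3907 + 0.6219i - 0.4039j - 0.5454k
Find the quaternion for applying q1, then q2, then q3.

q2 · q1 = -0.3205 - 0.0755i - 0.0846j + 0.9404k
q3 · q2 · q1 = 0.4005 - 0.6548i - 0.4473j + 0.4591k
0.4005 - 0.6548i - 0.4473j + 0.4591k


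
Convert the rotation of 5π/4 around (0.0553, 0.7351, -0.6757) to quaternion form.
-0.3827 + 0.0511i + 0.6791j - 0.6243k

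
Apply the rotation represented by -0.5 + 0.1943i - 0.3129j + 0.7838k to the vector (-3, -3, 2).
(0.522, 3.036, 3.537)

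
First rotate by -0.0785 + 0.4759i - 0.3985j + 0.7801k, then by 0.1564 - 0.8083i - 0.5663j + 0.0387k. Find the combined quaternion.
0.1165 - 0.2885i + 0.6311j + 0.7106k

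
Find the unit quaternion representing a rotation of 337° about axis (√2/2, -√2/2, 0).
-0.9799 + 0.141i - 0.141j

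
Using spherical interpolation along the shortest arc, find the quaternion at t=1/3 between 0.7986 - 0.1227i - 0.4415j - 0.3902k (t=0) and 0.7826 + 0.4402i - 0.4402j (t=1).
0.8385 + 0.0723i - 0.4663j - 0.2725k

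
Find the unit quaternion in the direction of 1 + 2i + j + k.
0.378 + 0.7559i + 0.378j + 0.378k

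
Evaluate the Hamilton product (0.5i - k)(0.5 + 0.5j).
0.75i - 0.25k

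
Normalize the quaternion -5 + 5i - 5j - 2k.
-0.5625 + 0.5625i - 0.5625j - 0.225k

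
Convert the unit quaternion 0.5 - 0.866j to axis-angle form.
axis = (0, -1, 0), θ = 2π/3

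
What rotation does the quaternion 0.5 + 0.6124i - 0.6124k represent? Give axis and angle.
axis = (√2/2, 0, -√2/2), θ = 2π/3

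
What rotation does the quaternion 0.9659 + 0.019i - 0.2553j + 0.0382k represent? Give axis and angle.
axis = (0.0734, -0.9863, 0.1476), θ = π/6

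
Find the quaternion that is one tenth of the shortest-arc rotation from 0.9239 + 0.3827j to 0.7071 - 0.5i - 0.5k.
0.9322 - 0.0567i + 0.353j - 0.0567k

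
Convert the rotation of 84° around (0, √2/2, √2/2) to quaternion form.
0.7431 + 0.4731j + 0.4731k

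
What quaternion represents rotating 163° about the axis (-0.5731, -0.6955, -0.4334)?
0.1478 - 0.5668i - 0.6879j - 0.4286k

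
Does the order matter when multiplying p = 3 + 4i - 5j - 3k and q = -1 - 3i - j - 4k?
Yes: pq = -8 + 4i + 27j - 28k ≠ -8 - 30i - 23j + 10k = qp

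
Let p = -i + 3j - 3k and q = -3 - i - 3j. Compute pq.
8 - 6i - 6j + 15k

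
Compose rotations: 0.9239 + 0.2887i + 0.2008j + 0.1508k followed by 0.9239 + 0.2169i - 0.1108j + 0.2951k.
0.7687 + 0.3912i + 0.1356j + 0.4875k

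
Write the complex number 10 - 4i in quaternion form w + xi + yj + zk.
10 - 4i + 0j + 0k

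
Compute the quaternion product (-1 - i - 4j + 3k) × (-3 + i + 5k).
-11 - 18i + 20j - 10k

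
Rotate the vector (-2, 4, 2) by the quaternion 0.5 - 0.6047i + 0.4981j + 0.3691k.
(-4.245, 2.396, 0.486)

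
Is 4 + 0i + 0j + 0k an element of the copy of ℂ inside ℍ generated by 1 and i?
Yes. The quaternion 4 has j- and k-coefficients y = z = 0, so it lies in the complex subalgebra spanned by 1 and i.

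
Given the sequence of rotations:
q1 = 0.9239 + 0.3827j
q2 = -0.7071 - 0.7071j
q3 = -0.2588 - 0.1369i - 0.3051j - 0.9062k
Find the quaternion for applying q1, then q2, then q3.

q2 · q1 = -0.3827 - 0.9239j
q3 · q2 · q1 = -0.1828 - 0.7848i + 0.3559j + 0.4733k
-0.1828 - 0.7848i + 0.3559j + 0.4733k


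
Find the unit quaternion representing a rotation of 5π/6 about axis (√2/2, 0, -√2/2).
0.2588 + 0.683i - 0.683k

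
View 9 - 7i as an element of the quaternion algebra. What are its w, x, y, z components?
9 - 7i + 0j + 0k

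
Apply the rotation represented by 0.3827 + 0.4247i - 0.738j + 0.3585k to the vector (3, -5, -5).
(4.769, 1.303, 5.879)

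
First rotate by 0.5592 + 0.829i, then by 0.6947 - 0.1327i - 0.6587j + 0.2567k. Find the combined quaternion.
0.4985 + 0.5017i - 0.1555j + 0.6896k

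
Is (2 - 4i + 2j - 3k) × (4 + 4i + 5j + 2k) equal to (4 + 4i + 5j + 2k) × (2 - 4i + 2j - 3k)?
No: pq = 20 + 11i + 14j - 36k ≠ 20 - 27i + 22j + 20k = qp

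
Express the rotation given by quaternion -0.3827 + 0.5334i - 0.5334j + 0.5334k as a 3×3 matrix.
[[-0.1381, -0.1608, 0.9773], [-0.9773, -0.1381, -0.1608], [0.1608, -0.9773, -0.1381]]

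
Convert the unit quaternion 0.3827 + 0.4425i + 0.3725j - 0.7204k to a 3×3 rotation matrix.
[[-0.3155, 0.8811, -0.3524], [-0.2217, -0.4296, -0.8754], [-0.9227, -0.198, 0.3309]]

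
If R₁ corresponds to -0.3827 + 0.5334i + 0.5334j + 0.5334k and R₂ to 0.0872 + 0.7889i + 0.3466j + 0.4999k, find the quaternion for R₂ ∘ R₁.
-0.9057 - 0.3372i - 0.2403j + 0.0911k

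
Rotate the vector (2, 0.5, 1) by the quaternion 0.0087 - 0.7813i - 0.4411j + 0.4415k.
(0.085, 0.713, -2.176)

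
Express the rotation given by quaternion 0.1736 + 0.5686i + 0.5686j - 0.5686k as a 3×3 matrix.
[[-0.2932, 0.844, -0.4492], [0.4492, -0.2932, -0.844], [-0.844, -0.4492, -0.2932]]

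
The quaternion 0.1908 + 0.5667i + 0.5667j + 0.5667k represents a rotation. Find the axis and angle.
axis = (√3/3, √3/3, √3/3), θ = 158°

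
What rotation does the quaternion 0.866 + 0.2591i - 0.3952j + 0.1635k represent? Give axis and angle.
axis = (0.5182, -0.7903, 0.327), θ = π/3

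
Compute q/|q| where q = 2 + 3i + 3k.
0.4264 + 0.6396i + 0.6396k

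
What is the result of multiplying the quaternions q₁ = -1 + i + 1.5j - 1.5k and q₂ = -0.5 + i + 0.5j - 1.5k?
-3.5 - 3i - 1.25j + 1.25k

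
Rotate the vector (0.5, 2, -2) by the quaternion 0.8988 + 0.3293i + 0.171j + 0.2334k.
(-1.12, 2.639, -0.183)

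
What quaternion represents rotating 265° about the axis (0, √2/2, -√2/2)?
-0.6756 + 0.5213j - 0.5213k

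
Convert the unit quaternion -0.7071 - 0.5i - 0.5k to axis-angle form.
axis = (-√2/2, 0, -√2/2), θ = 3π/2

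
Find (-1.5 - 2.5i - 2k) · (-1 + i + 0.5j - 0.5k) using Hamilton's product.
3 + 2i - 4j + 1.5k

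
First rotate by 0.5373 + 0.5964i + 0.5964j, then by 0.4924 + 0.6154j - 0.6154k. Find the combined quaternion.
-0.1025 + 0.6607i + 0.2573j - 0.6977k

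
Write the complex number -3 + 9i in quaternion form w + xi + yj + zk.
-3 + 9i + 0j + 0k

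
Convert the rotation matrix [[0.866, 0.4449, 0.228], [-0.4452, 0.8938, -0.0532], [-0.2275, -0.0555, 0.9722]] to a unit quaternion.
0.9659 - 0.0006i + 0.1179j - 0.2304k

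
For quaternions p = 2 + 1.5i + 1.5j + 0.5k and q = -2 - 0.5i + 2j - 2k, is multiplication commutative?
No: pq = -5.25 - 8i + 3.75j - 1.25k ≠ -5.25 - 1.75j - 8.75k = qp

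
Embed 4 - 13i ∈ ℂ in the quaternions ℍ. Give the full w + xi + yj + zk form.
4 - 13i + 0j + 0k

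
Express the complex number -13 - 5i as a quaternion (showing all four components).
-13 - 5i + 0j + 0k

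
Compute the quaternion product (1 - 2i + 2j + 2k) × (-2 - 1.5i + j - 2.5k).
-2 - 4.5i - 11j - 5.5k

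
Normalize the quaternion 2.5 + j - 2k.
0.7454 + 0.2981j - 0.5963k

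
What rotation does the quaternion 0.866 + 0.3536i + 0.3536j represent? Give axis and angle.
axis = (√2/2, √2/2, 0), θ = π/3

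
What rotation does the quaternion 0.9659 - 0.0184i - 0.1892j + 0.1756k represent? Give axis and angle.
axis = (-0.0711, -0.7311, 0.6786), θ = π/6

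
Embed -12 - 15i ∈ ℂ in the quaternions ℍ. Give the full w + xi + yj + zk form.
-12 - 15i + 0j + 0k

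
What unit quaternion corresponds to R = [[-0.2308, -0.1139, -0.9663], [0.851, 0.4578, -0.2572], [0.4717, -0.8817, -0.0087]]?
0.5519 - 0.2829i - 0.6514j + 0.4371k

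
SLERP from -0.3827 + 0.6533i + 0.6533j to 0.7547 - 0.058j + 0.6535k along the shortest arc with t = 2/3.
-0.7491 + 0.2772i + 0.3223j - 0.508k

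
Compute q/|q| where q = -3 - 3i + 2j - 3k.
-0.5388 - 0.5388i + 0.3592j - 0.5388k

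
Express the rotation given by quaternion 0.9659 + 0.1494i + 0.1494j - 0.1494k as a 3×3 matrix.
[[0.9107, 0.3333, 0.244], [-0.244, 0.9107, -0.3333], [-0.3333, 0.244, 0.9107]]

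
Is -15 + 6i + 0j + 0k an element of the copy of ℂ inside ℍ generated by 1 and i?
Yes. The quaternion -15 + 6i has j- and k-coefficients y = z = 0, so it lies in the complex subalgebra spanned by 1 and i.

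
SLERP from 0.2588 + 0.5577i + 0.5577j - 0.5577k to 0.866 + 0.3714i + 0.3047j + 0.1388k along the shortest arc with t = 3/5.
0.7043 + 0.51i + 0.4651j - 0.1661k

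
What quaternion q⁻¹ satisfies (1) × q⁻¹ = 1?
1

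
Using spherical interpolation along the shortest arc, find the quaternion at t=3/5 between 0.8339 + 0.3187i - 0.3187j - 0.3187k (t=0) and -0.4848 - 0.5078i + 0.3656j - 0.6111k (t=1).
0.7236 + 0.4962i - 0.3994j + 0.2659k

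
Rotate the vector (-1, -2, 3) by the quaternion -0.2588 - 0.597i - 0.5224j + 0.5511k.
(-2.828, -2.352, 0.686)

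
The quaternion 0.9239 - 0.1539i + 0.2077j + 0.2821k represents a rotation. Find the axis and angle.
axis = (-0.4022, 0.5428, 0.7373), θ = π/4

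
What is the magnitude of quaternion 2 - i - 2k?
3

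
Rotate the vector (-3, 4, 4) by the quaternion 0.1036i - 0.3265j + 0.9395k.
(3.444, -5.398, 0.023)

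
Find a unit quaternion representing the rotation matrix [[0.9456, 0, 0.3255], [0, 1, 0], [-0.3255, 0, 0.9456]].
0.9863 + 0.165j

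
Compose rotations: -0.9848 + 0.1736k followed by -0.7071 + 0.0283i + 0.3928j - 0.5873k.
0.7983 + 0.0403i - 0.3917j + 0.4556k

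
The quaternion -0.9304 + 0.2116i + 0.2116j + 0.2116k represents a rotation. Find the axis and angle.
axis = (√3/3, √3/3, √3/3), θ = 317°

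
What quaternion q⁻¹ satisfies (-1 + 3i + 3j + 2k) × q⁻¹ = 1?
-0.0435 - 0.1304i - 0.1304j - 0.087k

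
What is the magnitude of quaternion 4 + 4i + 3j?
√41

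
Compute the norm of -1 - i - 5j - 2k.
√31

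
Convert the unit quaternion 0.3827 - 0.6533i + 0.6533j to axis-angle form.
axis = (-√2/2, √2/2, 0), θ = 3π/4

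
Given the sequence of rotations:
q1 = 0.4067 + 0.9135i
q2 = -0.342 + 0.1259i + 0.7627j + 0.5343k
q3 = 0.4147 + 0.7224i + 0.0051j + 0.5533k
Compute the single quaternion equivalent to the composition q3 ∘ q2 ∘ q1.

q2 · q1 = -0.2541 - 0.2612i + 0.7983j - 0.4794k
q3 · q2 · q1 = 0.3445 - 0.736i + 0.5316j + 0.2386k
0.3445 - 0.736i + 0.5316j + 0.2386k


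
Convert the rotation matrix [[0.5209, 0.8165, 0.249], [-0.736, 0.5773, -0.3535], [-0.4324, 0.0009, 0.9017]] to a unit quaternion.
0.866 + 0.1023i + 0.1967j - 0.4482k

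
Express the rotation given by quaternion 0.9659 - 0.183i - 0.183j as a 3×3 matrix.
[[0.933, 0.067, -0.3535], [0.067, 0.933, 0.3535], [0.3535, -0.3535, 0.866]]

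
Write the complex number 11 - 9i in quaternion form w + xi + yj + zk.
11 - 9i + 0j + 0k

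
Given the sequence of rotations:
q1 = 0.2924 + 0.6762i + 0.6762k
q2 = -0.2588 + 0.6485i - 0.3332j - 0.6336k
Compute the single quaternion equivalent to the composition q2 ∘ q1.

q2 · q1 = -0.0857 - 0.2107i - 0.9644j - 0.135k
-0.0857 - 0.2107i - 0.9644j - 0.135k


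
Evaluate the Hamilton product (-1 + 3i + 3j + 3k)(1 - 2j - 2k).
11 + 3i + 11j - k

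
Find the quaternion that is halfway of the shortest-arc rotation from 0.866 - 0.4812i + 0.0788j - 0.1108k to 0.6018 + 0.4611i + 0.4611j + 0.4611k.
0.9158 - 0.0125i + 0.3368j + 0.2186k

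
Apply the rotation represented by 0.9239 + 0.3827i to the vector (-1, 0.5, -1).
(-1, 1.061, -0.354)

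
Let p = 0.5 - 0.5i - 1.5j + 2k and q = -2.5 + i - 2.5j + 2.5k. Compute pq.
-9.5 + 3i + 5.75j - k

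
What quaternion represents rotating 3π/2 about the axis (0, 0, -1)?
-0.7071 - 0.7071k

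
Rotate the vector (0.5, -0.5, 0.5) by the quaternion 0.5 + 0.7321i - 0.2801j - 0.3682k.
(-0.103, -0.481, -0.713)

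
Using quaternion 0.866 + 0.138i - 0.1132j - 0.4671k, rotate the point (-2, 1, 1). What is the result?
(-0.623, 2.073, 1.147)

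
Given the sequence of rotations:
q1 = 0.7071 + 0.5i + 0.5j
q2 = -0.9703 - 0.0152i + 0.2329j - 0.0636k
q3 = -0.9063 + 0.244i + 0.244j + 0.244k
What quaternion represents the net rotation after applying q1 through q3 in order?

q2 · q1 = -0.7949 - 0.4641i - 0.3523j - 0.169k
q3 · q2 · q1 = 0.9609 + 0.2714i + 0.0533j - 0.0135k
0.9609 + 0.2714i + 0.0533j - 0.0135k


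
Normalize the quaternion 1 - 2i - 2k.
0.3333 - 0.6667i - 0.6667k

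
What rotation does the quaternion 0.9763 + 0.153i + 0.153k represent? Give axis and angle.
axis = (√2/2, 0, √2/2), θ = 25°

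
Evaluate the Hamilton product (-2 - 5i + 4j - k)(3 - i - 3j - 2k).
-1 - 24i + 9j + 20k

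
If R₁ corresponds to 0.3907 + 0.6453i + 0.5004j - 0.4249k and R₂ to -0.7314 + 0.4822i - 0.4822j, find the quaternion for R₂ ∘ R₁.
-0.3556 - 0.0787i - 0.3495j + 0.8632k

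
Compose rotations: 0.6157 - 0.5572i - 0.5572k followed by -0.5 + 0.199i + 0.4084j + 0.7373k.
0.2139 + 0.1736i - 0.0485j + 0.9601k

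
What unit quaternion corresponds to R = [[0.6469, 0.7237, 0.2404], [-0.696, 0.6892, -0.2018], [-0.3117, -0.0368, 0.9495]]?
0.9063 + 0.0455i + 0.1523j - 0.3916k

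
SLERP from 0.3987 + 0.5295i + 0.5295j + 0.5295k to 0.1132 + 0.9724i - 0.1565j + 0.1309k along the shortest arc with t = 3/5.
0.2599 + 0.8959i + 0.1397j + 0.3322k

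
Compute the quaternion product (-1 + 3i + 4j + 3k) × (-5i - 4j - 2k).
37 + 9i - 5j + 10k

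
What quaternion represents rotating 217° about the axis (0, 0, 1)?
-0.3173 + 0.9483k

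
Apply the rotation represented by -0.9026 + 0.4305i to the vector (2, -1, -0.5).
(2, -1.018, 0.462)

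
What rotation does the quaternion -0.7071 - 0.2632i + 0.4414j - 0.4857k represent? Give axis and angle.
axis = (-0.3722, 0.6242, -0.6869), θ = 3π/2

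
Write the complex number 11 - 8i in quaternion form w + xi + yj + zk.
11 - 8i + 0j + 0k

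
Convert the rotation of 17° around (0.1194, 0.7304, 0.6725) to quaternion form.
0.989 + 0.0176i + 0.108j + 0.0994k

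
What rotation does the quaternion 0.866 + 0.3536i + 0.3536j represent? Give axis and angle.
axis = (√2/2, √2/2, 0), θ = π/3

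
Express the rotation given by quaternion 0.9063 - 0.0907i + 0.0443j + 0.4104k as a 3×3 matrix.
[[0.6592, -0.7519, 0.0059], [0.7359, 0.6467, 0.2008], [-0.1547, -0.128, 0.9796]]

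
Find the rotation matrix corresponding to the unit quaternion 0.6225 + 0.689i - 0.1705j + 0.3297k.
[[0.7245, -0.6454, 0.2421], [0.1755, -0.1668, -0.9702], [0.6666, 0.7454, -0.0076]]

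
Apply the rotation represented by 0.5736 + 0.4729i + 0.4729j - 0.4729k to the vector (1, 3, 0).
(3.075, 0.221, -0.704)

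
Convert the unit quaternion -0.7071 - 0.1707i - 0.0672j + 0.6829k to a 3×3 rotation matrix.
[[0.0583, 0.9887, -0.1381], [-0.9428, 0.009, -0.3332], [-0.3282, 0.1496, 0.9327]]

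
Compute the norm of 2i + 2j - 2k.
√12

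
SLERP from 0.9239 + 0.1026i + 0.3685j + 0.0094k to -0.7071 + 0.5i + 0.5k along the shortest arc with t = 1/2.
0.9125 - 0.2223i + 0.2062j - 0.2745k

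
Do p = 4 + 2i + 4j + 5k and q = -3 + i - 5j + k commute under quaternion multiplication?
No: pq = 1 + 27i - 29j - 25k ≠ 1 - 31i - 35j + 3k = qp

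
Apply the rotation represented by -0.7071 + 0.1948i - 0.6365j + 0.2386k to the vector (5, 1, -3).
(-2.51, -2.032, -4.957)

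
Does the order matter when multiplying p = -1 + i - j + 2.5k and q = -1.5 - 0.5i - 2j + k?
Yes: pq = -2.5 + 3i + 1.25j - 7.25k ≠ -2.5 - 5i + 5.75j - 2.25k = qp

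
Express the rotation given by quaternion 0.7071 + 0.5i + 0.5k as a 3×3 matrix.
[[0.5, -0.7071, 0.5], [0.7071, 0, -0.7071], [0.5, 0.7071, 0.5]]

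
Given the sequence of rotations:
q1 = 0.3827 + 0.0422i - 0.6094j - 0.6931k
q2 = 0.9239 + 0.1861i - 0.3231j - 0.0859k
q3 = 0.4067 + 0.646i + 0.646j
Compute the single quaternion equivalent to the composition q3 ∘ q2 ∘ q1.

q2 · q1 = 0.0893 + 0.2818i - 0.5613j - 0.773k
q3 · q2 · q1 = 0.2169 - 0.3271i + 0.3288j - 0.859k
0.2169 - 0.3271i + 0.3288j - 0.859k


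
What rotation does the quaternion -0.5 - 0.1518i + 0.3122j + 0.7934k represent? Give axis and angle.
axis = (-0.1753, 0.3605, 0.9161), θ = 4π/3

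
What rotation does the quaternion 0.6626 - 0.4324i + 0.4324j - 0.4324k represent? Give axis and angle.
axis = (-√3/3, √3/3, -√3/3), θ = 97°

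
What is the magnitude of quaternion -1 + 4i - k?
√18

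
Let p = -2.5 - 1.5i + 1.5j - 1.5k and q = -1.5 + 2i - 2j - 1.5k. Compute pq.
7.5 - 8i - 2.5j + 6k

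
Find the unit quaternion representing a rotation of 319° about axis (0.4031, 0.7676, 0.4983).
-0.9367 + 0.1412i + 0.2688j + 0.1745k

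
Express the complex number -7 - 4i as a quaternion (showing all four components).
-7 - 4i + 0j + 0k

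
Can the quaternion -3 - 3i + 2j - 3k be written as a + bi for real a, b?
No. The quaternion -3 - 3i + 2j - 3k has j-coefficient y = 2 and k-coefficient z = -3, not both zero, so it does not lie in the complex subalgebra spanned by 1 and i.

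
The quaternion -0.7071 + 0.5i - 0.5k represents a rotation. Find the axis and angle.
axis = (√2/2, 0, -√2/2), θ = 3π/2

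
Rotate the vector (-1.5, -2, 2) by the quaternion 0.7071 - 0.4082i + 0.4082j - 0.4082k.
(0.833, 1.187, 2.854)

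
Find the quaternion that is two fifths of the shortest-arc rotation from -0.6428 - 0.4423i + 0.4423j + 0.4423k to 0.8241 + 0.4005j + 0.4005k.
-0.9278 - 0.3335i + 0.1182j + 0.1182k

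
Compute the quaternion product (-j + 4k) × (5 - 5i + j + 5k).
-19 - 9i - 25j + 15k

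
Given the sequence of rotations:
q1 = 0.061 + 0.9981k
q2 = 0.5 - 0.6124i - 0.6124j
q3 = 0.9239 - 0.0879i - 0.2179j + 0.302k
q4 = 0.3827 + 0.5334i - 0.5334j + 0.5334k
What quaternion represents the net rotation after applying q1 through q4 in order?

q2 · q1 = 0.0305 - 0.6486i + 0.5739j + 0.499k
q3 · q2 · q1 = -0.0545 - 0.884i + 0.3716j + 0.2785k
q4 · q3 · q2 · q1 = 0.5003 - 0.7141i - 0.4488j - 0.1958k
0.5003 - 0.7141i - 0.4488j - 0.1958k


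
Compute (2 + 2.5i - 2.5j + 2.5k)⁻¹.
0.0879 - 0.1099i + 0.1099j - 0.1099k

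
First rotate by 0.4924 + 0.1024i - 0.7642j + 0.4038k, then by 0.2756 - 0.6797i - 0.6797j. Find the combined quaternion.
-0.3141 - 0.5809i - 0.2708j + 0.7003k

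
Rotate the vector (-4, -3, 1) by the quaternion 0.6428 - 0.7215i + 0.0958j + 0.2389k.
(-2.355, 0.764, 4.457)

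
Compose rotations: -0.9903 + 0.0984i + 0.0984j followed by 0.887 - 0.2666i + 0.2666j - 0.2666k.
-0.8784 + 0.3775i - 0.203j + 0.2115k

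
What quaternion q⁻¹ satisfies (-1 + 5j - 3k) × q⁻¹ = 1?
-0.0286 - 0.1429j + 0.0857k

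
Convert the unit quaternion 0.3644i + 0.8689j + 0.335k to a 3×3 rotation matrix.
[[-0.7344, 0.6333, 0.2441], [0.6333, 0.51, 0.5822], [0.2441, 0.5822, -0.7755]]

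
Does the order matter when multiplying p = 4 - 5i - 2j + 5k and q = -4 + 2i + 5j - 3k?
Yes: pq = 19 + 9i + 23j - 53k ≠ 19 + 47i + 33j - 11k = qp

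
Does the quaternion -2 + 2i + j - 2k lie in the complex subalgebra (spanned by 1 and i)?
No. The quaternion -2 + 2i + j - 2k has j-coefficient y = 1 and k-coefficient z = -2, not both zero, so it does not lie in the complex subalgebra spanned by 1 and i.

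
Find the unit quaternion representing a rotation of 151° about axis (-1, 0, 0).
0.2504 - 0.9681i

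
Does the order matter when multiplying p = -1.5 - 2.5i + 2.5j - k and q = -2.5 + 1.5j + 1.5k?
Yes: pq = 1.5 + 11.5i - 4.75j - 3.5k ≠ 1.5 + i - 12.25j + 4k = qp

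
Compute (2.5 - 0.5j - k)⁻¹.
0.3333 + 0.0667j + 0.1333k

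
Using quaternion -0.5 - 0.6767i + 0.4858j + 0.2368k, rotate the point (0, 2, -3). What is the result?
(1.577, 1.284, 2.977)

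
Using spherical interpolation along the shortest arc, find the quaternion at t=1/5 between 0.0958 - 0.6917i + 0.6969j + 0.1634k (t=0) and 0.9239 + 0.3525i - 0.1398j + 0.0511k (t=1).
-0.1632 - 0.7171i + 0.6644j + 0.1331k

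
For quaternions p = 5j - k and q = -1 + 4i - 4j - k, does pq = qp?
No: pq = 19 - 9i - 9j - 19k ≠ 19 + 9i - j + 21k = qp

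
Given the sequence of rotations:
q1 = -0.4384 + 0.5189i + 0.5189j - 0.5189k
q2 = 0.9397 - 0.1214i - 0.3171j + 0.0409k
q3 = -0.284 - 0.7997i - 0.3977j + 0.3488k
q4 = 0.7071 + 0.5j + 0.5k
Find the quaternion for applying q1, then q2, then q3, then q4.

q2 · q1 = -0.1632 + 0.6842i + 0.5849j - 0.404k
q3 · q2 · q1 = 0.967 - 0.1071i - 0.1856j - 0.1378k
q4 · q3 · q2 · q1 = 0.8455 - 0.0518i + 0.2987j + 0.4396k
0.8455 - 0.0518i + 0.2987j + 0.4396k


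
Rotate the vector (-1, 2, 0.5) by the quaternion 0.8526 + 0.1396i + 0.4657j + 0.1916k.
(-0.462, 1.289, 1.837)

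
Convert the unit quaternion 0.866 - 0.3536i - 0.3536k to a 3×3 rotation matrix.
[[0.7499, 0.6124, 0.2501], [-0.6124, 0.4999, 0.6124], [0.2501, -0.6124, 0.7499]]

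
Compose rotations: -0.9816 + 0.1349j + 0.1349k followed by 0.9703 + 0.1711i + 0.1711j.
-0.9755 - 0.1449i - 0.0601j + 0.154k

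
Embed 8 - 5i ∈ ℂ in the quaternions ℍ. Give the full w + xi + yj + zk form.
8 - 5i + 0j + 0k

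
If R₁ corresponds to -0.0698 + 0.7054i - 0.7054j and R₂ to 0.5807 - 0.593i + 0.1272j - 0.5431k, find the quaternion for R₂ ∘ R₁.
0.4675 + 0.0679i - 0.8016j + 0.3665k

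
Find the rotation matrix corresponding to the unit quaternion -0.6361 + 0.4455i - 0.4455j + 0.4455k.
[[0.2061, 0.1698, 0.9637], [-0.9637, 0.2061, 0.1698], [-0.1698, -0.9637, 0.2061]]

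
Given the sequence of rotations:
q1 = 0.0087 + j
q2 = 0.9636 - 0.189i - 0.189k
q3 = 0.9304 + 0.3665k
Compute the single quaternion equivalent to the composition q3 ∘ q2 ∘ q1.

q2 · q1 = 0.0084 + 0.1874i + 0.9636j - 0.1906k
q3 · q2 · q1 = 0.0777 - 0.1788i + 0.9652j - 0.1743k
0.0777 - 0.1788i + 0.9652j - 0.1743k


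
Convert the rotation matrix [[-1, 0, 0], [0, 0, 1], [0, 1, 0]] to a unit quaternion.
0.7071j + 0.7071k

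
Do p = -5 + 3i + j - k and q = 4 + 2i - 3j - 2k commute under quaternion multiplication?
No: pq = -25 - 3i + 23j - 5k ≠ -25 + 7i + 15j + 17k = qp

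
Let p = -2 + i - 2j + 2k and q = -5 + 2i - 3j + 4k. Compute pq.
-6 - 11i + 16j - 17k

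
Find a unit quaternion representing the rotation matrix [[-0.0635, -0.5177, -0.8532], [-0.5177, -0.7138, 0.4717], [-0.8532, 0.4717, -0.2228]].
0.6843i - 0.3783j - 0.6234k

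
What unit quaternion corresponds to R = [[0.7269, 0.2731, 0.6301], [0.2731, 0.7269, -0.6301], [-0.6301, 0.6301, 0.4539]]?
0.8526 + 0.3695i + 0.3695j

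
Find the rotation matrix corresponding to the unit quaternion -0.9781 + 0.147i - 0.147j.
[[0.9568, -0.0432, 0.2876], [-0.0432, 0.9568, 0.2876], [-0.2876, -0.2876, 0.9136]]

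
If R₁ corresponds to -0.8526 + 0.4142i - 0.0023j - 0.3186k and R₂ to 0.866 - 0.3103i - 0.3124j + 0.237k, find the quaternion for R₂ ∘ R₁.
-0.535 + 0.7233i + 0.2637j - 0.3479k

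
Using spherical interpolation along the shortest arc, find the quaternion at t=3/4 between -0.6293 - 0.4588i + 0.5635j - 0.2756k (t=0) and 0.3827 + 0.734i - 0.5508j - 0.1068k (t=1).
-0.4579 - 0.6825i + 0.5695j + 0.0097k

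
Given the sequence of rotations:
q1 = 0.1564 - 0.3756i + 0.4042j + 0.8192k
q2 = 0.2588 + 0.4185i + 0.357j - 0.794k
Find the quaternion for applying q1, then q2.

q2 · q1 = 0.7038 + 0.5816i + 0.1158j + 0.3911k
0.7038 + 0.5816i + 0.1158j + 0.3911k


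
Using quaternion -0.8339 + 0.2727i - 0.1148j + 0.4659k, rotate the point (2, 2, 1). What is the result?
(2.953, -0.497, -0.173)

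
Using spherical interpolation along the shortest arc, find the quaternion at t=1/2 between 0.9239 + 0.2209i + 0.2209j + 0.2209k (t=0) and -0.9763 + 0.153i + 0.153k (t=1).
0.9921 + 0.0354i + 0.1153j + 0.0354k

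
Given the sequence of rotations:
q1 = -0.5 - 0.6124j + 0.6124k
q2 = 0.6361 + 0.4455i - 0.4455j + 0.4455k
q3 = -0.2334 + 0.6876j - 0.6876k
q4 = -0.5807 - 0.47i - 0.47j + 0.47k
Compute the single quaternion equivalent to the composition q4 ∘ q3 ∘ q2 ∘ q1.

q2 · q1 = -0.8637 - 0.2228i - 0.4396j - 0.106k
q3 · q2 · q1 = 0.431 - 0.3232i - 0.3381j + 0.7718k
q4 · q3 · q2 · q1 = -0.9238 - 0.2187i + 0.2046j - 0.2386k
-0.9238 - 0.2187i + 0.2046j - 0.2386k


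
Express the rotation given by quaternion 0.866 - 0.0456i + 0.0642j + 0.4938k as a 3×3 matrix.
[[0.5041, -0.8611, 0.0662], [0.8494, 0.5082, 0.1424], [-0.1562, -0.0156, 0.9876]]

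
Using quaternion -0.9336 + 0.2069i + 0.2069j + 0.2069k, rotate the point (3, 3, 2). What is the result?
(3.301, 2.528, 2.171)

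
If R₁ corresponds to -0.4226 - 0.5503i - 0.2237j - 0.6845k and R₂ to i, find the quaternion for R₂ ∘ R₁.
0.5503 - 0.4226i + 0.6845j - 0.2237k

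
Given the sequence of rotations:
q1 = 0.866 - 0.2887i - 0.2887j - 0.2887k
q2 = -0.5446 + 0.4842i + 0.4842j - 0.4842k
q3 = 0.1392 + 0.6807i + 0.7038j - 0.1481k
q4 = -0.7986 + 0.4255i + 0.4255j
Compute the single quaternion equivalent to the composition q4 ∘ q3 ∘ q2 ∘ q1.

q2 · q1 = -0.3318 + 0.297i + 0.8561j - 0.2621k
q3 · q2 · q1 = -0.8897 - 0.2422i + 0.0201j + 0.3864k
q4 · q3 · q2 · q1 = 0.805 - 0.0207i - 0.559j - 0.197k
0.805 - 0.0207i - 0.559j - 0.197k


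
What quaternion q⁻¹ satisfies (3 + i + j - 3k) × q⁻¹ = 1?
0.15 - 0.05i - 0.05j + 0.15k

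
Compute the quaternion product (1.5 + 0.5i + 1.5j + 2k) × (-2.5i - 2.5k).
6.25 - 7.5i - 3.75j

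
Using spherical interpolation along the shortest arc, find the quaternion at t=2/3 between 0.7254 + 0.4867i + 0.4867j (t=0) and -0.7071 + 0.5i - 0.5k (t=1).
0.8748 - 0.1834i + 0.2119j + 0.3953k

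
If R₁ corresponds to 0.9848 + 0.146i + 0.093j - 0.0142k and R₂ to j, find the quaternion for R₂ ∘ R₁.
-0.093 - 0.0142i + 0.9848j - 0.146k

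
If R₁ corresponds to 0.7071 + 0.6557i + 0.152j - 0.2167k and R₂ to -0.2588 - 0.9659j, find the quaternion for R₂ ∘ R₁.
-0.0362 + 0.0396i - 0.7223j + 0.6894k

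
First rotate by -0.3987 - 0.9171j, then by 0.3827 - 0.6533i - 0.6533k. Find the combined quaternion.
-0.1526 - 0.3387i - 0.351j + 0.8596k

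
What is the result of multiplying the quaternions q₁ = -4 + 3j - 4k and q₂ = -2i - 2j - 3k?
-6 - 9i + 16j + 18k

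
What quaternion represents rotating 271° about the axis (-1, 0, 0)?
-0.7133 - 0.7009i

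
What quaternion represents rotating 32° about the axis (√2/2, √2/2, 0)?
0.9613 + 0.1949i + 0.1949j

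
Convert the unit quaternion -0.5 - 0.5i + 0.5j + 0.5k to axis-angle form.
axis = (-√3/3, √3/3, √3/3), θ = 4π/3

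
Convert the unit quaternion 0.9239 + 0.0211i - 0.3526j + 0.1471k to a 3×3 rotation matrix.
[[0.7081, -0.2867, -0.6453], [0.2569, 0.9558, -0.1427], [0.6577, -0.0647, 0.7505]]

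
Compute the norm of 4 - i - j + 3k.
√27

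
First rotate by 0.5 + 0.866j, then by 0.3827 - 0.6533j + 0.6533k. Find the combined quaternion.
0.7571 - 0.5658i + 0.0048j + 0.3266k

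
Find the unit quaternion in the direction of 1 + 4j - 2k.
0.2182 + 0.8729j - 0.4364k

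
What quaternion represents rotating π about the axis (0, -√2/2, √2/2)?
-0.7071j + 0.7071k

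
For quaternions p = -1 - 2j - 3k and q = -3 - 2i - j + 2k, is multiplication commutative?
No: pq = 7 - 5i + 13j + 3k ≠ 7 + 9i + j + 11k = qp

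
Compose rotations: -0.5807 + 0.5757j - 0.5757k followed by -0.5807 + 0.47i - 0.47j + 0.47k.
0.8784 - 0.2729i + 0.2092j + 0.332k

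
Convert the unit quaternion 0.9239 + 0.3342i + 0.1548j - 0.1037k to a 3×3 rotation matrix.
[[0.9306, 0.2951, 0.2167], [-0.0881, 0.7551, -0.6496], [-0.3554, 0.5854, 0.7287]]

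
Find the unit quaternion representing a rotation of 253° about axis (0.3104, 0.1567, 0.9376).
-0.5948 + 0.2495i + 0.126j + 0.7537k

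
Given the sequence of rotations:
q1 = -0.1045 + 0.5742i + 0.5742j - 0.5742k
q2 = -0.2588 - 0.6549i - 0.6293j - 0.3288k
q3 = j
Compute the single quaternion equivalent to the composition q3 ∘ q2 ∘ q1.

q2 · q1 = 0.5756 + 0.47i - 0.6477j + 0.1683k
q3 · q2 · q1 = 0.6477 + 0.1683i + 0.5756j - 0.47k
0.6477 + 0.1683i + 0.5756j - 0.47k


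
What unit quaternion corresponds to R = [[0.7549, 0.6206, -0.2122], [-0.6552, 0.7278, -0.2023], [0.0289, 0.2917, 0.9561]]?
0.9272 + 0.1332i - 0.065j - 0.344k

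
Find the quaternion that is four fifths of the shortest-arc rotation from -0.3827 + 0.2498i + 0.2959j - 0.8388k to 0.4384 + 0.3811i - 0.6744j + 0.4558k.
-0.4536 - 0.2629i + 0.6317j - 0.5711k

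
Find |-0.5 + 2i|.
2.062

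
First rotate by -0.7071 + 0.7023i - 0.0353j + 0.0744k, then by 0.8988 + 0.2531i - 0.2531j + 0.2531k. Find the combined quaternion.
-0.8411 + 0.4424i + 0.3062j + 0.0567k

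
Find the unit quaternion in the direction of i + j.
0.7071i + 0.7071j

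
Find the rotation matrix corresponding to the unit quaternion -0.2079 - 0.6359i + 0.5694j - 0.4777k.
[[-0.1048, -0.9228, 0.3708], [-0.5255, -0.2651, -0.8084], [0.8443, -0.2796, -0.4572]]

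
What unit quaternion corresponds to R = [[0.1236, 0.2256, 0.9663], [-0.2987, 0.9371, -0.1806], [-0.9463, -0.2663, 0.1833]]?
0.749 - 0.0286i + 0.6384j - 0.175k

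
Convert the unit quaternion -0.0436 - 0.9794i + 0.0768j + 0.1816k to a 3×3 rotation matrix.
[[0.9222, -0.1346, -0.3624], [-0.1663, -0.9844, -0.0575], [-0.349, 0.1133, -0.9302]]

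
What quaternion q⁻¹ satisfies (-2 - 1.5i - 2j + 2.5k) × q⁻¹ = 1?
-0.1212 + 0.0909i + 0.1212j - 0.1515k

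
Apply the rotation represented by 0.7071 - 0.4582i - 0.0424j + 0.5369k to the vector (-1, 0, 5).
(-3.18, 2.214, 3.315)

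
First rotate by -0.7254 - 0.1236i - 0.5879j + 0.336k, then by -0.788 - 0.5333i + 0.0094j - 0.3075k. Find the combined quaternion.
0.6145 + 0.3066i + 0.6736j + 0.273k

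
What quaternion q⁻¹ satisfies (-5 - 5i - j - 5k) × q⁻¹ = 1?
-0.0658 + 0.0658i + 0.0132j + 0.0658k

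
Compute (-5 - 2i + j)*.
-5 + 2i - j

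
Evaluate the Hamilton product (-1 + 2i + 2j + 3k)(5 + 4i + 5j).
-23 - 9i + 17j + 17k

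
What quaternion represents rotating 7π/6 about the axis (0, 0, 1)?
-0.2588 + 0.9659k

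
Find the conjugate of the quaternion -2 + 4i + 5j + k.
-2 - 4i - 5j - k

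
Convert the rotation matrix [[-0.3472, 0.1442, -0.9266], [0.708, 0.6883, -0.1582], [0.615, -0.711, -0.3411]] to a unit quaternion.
-0.5 + 0.2764i + 0.7708j - 0.2819k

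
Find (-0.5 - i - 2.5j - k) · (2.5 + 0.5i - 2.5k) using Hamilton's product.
-3.25 + 3.5i - 9.25j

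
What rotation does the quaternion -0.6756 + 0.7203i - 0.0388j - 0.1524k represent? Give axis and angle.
axis = (0.977, -0.0526, -0.2067), θ = 265°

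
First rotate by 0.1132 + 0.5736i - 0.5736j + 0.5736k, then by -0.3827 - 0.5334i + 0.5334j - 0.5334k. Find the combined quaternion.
0.8746 - 0.2799i + 0.2799j - 0.2799k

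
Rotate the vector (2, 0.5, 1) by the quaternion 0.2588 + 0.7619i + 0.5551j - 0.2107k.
(1.034, 0.72, -1.914)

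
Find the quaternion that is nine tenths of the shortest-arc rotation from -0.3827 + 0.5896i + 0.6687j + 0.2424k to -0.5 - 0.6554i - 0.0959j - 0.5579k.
0.4232 + 0.6928i + 0.1751j + 0.5569k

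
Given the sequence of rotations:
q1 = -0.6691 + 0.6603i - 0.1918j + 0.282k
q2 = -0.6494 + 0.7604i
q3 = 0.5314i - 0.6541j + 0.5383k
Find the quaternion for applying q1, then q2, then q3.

q2 · q1 = -0.0676 - 0.9376i - 0.0899j - 0.329k
q3 · q2 · q1 = 0.6165 + 0.2277i - 0.2857j - 0.6974k
0.6165 + 0.2277i - 0.2857j - 0.6974k


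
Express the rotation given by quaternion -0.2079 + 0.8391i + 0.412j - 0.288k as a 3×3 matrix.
[[0.4946, 0.5717, -0.6546], [0.8112, -0.5741, 0.1116], [-0.312, -0.5862, -0.7477]]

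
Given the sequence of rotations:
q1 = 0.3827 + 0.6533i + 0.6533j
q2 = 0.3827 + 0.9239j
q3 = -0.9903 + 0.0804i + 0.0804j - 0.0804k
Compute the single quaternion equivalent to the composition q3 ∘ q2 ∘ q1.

q2 · q1 = -0.4571 + 0.25i + 0.6036j - 0.6036k
q3 · q2 · q1 = 0.3355 - 0.2843i - 0.6061j + 0.6629k
0.3355 - 0.2843i - 0.6061j + 0.6629k


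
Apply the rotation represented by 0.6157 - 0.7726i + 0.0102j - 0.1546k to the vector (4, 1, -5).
(2.725, -5.807, 0.921)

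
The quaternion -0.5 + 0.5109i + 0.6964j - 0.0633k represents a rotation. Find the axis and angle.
axis = (0.5899, 0.8041, -0.0731), θ = 4π/3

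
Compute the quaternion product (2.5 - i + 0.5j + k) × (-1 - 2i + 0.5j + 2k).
-6.75 - 3.5i + 0.75j + 4.5k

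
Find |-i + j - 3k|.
√11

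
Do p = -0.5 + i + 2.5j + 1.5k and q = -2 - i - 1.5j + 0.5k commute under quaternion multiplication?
No: pq = 5 + 2i - 6.25j - 2.25k ≠ 5 - 5i - 2.25j - 4.25k = qp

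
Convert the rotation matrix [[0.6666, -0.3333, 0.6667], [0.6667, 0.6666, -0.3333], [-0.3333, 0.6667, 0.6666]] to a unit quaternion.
0.866 + 0.2887i + 0.2887j + 0.2887k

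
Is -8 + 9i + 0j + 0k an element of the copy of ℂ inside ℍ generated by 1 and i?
Yes. The quaternion -8 + 9i has j- and k-coefficients y = z = 0, so it lies in the complex subalgebra spanned by 1 and i.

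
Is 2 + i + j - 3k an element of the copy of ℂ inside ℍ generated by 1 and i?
No. The quaternion 2 + i + j - 3k has j-coefficient y = 1 and k-coefficient z = -3, not both zero, so it does not lie in the complex subalgebra spanned by 1 and i.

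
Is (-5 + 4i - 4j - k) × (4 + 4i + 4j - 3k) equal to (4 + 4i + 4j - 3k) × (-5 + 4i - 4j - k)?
No: pq = -23 + 12i - 28j + 43k ≠ -23 - 20i - 44j - 21k = qp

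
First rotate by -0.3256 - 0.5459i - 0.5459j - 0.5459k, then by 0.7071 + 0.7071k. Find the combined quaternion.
0.1558 - 0.772j - 0.6162k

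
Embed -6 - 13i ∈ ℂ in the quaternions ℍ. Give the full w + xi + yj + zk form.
-6 - 13i + 0j + 0k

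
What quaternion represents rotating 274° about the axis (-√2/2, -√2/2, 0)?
-0.7314 - 0.4822i - 0.4822j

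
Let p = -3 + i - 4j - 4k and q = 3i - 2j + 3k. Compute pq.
1 - 29i - 9j + k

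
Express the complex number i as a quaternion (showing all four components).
0 + i + 0j + 0k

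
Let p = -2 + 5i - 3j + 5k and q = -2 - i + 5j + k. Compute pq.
19 - 36i - 14j + 10k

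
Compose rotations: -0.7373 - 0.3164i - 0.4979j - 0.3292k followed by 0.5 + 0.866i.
-0.0946 - 0.7967i + 0.0361j - 0.5958k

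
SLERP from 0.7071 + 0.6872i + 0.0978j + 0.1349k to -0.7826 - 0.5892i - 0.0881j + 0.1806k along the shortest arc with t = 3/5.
0.7629 + 0.6374i + 0.0933j - 0.0549k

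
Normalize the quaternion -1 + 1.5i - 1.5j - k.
-0.3922 + 0.5883i - 0.5883j - 0.3922k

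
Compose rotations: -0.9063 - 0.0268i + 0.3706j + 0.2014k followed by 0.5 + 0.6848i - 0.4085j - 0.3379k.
-0.2154 - 0.5911i + 0.4267j + 0.6498k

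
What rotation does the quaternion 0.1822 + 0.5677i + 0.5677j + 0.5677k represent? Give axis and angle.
axis = (√3/3, √3/3, √3/3), θ = 159°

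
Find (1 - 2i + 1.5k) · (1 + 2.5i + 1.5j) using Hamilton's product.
6 - 1.75i + 5.25j - 1.5k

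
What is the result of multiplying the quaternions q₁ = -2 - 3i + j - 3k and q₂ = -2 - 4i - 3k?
-17 + 11i + j + 16k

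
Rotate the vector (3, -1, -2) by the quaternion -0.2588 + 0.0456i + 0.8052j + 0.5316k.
(-2.198, -2.795, 1.165)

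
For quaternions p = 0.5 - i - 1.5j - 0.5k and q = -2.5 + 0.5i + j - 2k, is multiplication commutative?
No: pq = -0.25 + 6.25i + 2j ≠ -0.25 - 0.75i + 6.5j + 0.5k = qp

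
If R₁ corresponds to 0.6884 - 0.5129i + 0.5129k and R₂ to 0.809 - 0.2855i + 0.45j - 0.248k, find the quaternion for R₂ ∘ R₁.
0.5377 - 0.3807i + 0.5834j + 0.475k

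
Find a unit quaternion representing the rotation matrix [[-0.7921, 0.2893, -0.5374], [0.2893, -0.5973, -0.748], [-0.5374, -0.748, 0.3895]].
-0.3224i - 0.4487j + 0.8335k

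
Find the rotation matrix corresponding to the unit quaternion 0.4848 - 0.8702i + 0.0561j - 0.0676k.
[[0.9846, -0.0321, 0.172], [-0.1632, -0.5236, 0.8362], [0.0633, -0.8513, -0.5208]]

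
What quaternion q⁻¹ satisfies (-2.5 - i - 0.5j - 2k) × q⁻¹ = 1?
-0.2174 + 0.087i + 0.0435j + 0.1739k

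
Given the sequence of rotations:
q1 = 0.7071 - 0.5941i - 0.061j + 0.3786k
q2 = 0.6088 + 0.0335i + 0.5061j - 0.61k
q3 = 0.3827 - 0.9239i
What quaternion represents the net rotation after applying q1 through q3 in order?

q2 · q1 = 0.7122 - 0.1836i + 0.6704j + 0.0978k
q3 · q2 · q1 = 0.1029 - 0.7283i + 0.3469j - 0.582k
0.1029 - 0.7283i + 0.3469j - 0.582k


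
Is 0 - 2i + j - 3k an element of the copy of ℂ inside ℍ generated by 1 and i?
No. The quaternion -2i + j - 3k has j-coefficient y = 1 and k-coefficient z = -3, not both zero, so it does not lie in the complex subalgebra spanned by 1 and i.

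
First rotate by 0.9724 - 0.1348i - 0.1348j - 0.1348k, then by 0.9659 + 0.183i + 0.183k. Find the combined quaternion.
0.9886 + 0.0724i - 0.1302j + 0.0231k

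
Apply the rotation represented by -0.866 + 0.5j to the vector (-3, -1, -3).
(1.098, -1, -4.098)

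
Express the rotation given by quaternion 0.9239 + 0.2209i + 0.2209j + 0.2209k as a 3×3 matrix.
[[0.8048, -0.3106, 0.5058], [0.5058, 0.8048, -0.3106], [-0.3106, 0.5058, 0.8048]]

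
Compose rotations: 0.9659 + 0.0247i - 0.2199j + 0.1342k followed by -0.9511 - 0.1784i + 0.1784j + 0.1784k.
-0.899 - 0.1326i + 0.4098j + 0.0795k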